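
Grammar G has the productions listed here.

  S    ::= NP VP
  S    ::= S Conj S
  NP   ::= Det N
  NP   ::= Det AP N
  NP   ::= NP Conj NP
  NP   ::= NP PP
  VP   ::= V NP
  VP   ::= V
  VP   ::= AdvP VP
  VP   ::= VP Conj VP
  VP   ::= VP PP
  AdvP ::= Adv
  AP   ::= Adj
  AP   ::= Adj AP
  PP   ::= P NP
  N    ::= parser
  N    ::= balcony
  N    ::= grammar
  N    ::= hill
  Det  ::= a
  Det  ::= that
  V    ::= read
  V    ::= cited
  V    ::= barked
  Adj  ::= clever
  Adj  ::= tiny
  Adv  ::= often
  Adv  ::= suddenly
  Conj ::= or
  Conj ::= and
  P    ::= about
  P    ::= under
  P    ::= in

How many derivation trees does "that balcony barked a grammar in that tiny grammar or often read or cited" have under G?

6

Two of the 6 distinct bracketings:
[S [NP [Det that] [N balcony]] [VP [VP [V barked] [NP [NP [Det a] [N grammar]] [PP [P in] [NP [Det that] [AP [Adj tiny]] [N grammar]]]]] [Conj or] [VP [AdvP [Adv often]] [VP [VP [V read]] [Conj or] [VP [V cited]]]]]]
[S [NP [Det that] [N balcony]] [VP [VP [V barked] [NP [NP [Det a] [N grammar]] [PP [P in] [NP [Det that] [AP [Adj tiny]] [N grammar]]]]] [Conj or] [VP [VP [AdvP [Adv often]] [VP [V read]]] [Conj or] [VP [V cited]]]]]
The trees differ in how a recursive rule is bracketed over the same span.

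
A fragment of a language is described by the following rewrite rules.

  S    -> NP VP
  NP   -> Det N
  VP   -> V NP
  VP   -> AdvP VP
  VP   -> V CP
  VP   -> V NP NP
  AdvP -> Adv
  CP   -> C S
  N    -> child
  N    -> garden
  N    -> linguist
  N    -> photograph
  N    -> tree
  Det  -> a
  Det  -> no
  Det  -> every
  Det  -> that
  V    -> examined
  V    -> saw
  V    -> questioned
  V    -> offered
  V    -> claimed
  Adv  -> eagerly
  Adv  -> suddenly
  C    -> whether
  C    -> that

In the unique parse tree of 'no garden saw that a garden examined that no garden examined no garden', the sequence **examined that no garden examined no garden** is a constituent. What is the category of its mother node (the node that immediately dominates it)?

S

S
  NP
    Det: no
    N: garden
  VP
    V: saw
    CP
      C: that
      S
        NP
          Det: a
          N: garden
        VP
          V: examined
          CP
            C: that
            S
              NP
                Det: no
                N: garden
              VP
                V: examined
                NP
                  Det: no
                  N: garden
The span 'examined that no garden examined no garden' is the VP node built by VP → V CP.
Its mother is the S built by S → NP VP.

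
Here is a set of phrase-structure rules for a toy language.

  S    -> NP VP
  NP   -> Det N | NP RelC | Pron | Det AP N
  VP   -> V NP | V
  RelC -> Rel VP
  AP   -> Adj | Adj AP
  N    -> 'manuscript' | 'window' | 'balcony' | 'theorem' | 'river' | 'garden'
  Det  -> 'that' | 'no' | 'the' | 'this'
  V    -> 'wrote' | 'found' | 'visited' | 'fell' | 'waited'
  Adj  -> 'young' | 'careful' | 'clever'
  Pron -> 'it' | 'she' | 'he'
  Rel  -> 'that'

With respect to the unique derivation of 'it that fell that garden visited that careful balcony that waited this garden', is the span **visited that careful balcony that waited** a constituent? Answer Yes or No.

[S [NP [NP [Pron it]] [RelC [Rel that] [VP [V fell] [NP [Det that] [N garden]]]]] [VP [V visited] [NP [NP [Det that] [AP [Adj careful]] [N balcony]] [RelC [Rel that] [VP [V waited] [NP [Det this] [N garden]]]]]]]
The smallest constituent containing 'visited that careful balcony that waited' is the VP spanning 'visited that careful balcony that waited this garden'; no single node in the tree dominates exactly the given words.

No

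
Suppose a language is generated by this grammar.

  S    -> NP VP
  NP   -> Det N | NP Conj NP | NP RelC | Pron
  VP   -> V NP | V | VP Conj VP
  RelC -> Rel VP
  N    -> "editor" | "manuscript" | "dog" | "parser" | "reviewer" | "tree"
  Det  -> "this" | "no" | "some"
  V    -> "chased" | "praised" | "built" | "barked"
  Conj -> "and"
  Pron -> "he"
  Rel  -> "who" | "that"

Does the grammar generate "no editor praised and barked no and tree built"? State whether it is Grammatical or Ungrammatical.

A Det word can never sit immediately before a Conj word in any string this grammar generates, so the substring 'no and' rules out a derivation.

Ungrammatical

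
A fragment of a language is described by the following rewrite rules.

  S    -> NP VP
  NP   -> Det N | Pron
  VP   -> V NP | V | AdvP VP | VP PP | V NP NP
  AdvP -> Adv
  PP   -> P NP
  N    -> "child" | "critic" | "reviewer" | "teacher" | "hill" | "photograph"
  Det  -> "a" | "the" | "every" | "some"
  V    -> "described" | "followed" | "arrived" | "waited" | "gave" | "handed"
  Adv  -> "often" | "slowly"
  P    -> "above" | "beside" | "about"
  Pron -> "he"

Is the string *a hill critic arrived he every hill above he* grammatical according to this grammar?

An N word can never sit immediately before an N word in any string this grammar generates, so the substring 'hill critic' rules out a derivation.

Ungrammatical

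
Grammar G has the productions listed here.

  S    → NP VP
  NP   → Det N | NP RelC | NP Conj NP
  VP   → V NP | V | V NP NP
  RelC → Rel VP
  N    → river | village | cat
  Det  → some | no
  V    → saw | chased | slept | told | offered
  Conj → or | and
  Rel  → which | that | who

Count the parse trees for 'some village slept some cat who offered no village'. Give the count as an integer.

2

The two bracketings:
[S [NP [Det some] [N village]] [VP [V slept] [NP [NP [Det some] [N cat]] [RelC [Rel who] [VP [V offered] [NP [Det no] [N village]]]]]]]
[S [NP [Det some] [N village]] [VP [V slept] [NP [NP [Det some] [N cat]] [RelC [Rel who] [VP [V offered]]]] [NP [Det no] [N village]]]]
The difference turns on whether VP → V is used at the relevant span, versus an alternative expansion of VP.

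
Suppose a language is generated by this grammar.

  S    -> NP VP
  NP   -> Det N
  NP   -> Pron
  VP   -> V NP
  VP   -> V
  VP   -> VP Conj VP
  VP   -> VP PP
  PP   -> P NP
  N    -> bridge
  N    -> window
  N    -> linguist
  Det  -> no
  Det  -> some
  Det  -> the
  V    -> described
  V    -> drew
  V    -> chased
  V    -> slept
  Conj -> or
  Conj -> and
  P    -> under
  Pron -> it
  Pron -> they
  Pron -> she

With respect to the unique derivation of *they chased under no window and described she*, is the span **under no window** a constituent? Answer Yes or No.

Yes

[S [NP [Pron they]] [VP [VP [VP [V chased]] [PP [P under] [NP [Det no] [N window]]]] [Conj and] [VP [V described] [NP [Pron she]]]]]
The words 'under no window' are exhaustively dominated by a single PP node (built by PP → P NP), so they form a constituent.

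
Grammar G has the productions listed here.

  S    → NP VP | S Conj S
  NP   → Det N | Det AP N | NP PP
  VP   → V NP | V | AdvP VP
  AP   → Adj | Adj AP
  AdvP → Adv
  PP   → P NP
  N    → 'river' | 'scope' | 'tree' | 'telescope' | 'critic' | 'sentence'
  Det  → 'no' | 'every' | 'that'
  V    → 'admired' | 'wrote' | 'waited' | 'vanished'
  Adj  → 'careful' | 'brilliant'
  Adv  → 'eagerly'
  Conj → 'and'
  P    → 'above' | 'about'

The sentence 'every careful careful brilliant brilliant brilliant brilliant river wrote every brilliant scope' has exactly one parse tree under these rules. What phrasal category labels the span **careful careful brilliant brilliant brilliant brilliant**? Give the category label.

S
  NP
    Det: every
    AP
      Adj: careful
      AP
        Adj: careful
        AP
          Adj: brilliant
          AP
            Adj: brilliant
            AP
              Adj: brilliant
              AP
                Adj: brilliant
    N: river
  VP
    V: wrote
    NP
      Det: every
      AP
        Adj: brilliant
      N: scope
The span 'careful careful brilliant brilliant brilliant brilliant' is the AP node built by AP → Adj AP.

AP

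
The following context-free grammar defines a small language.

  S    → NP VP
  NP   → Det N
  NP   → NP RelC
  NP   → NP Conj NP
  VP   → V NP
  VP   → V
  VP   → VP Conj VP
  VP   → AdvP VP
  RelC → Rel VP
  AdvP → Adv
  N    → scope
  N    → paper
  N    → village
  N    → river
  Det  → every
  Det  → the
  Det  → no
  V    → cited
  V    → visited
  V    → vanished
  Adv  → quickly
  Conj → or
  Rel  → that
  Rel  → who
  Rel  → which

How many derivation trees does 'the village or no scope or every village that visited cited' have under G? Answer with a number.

Two of the 5 distinct bracketings:
[S [NP [NP [NP [Det the] [N village]] [Conj or] [NP [NP [Det no] [N scope]] [Conj or] [NP [Det every] [N village]]]] [RelC [Rel that] [VP [V visited]]]] [VP [V cited]]]
[S [NP [NP [NP [NP [Det the] [N village]] [Conj or] [NP [Det no] [N scope]]] [Conj or] [NP [Det every] [N village]]] [RelC [Rel that] [VP [V visited]]]] [VP [V cited]]]
The trees differ in how a recursive rule is bracketed over the same span.

5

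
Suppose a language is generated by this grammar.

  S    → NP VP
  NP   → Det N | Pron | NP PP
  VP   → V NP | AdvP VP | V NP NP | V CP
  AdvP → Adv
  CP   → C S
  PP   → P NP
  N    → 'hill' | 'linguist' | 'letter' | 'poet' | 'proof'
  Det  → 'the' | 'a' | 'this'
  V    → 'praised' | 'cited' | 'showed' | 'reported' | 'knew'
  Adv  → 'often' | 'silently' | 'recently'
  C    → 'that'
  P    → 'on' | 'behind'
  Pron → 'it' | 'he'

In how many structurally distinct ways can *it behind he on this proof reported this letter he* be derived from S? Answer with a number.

The two bracketings:
[S [NP [NP [Pron it]] [PP [P behind] [NP [NP [Pron he]] [PP [P on] [NP [Det this] [N proof]]]]]] [VP [V reported] [NP [Det this] [N letter]] [NP [Pron he]]]]
[S [NP [NP [NP [Pron it]] [PP [P behind] [NP [Pron he]]]] [PP [P on] [NP [Det this] [N proof]]]] [VP [V reported] [NP [Det this] [N letter]] [NP [Pron he]]]]
The trees differ in how a recursive rule is bracketed over the same span.

2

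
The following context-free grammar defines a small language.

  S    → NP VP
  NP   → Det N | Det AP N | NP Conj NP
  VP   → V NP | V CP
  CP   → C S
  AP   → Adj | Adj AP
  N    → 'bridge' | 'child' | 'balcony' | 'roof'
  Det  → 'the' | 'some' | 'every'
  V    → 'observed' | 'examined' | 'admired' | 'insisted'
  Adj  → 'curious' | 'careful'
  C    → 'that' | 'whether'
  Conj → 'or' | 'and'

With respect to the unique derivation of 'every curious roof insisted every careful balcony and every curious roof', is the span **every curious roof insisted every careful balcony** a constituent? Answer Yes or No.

[S [NP [Det every] [AP [Adj curious]] [N roof]] [VP [V insisted] [NP [NP [Det every] [AP [Adj careful]] [N balcony]] [Conj and] [NP [Det every] [AP [Adj curious]] [N roof]]]]]
The smallest constituent containing 'every curious roof insisted every careful balcony' is the S spanning 'every curious roof insisted every careful balcony and every curious roof'; no single node in the tree dominates exactly the given words.

No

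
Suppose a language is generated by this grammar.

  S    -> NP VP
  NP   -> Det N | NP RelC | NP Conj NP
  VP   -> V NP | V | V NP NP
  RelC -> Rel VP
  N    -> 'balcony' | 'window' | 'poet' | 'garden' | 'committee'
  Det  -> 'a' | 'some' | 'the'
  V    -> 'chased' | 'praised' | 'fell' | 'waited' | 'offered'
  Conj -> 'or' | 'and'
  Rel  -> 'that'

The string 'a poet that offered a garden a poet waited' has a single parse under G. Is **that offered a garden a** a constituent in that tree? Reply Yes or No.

[S [NP [NP [Det a] [N poet]] [RelC [Rel that] [VP [V offered] [NP [Det a] [N garden]] [NP [Det a] [N poet]]]]] [VP [V waited]]]
The smallest constituent containing 'that offered a garden a' is the RelC spanning 'that offered a garden a poet'; no single node in the tree dominates exactly the given words.

No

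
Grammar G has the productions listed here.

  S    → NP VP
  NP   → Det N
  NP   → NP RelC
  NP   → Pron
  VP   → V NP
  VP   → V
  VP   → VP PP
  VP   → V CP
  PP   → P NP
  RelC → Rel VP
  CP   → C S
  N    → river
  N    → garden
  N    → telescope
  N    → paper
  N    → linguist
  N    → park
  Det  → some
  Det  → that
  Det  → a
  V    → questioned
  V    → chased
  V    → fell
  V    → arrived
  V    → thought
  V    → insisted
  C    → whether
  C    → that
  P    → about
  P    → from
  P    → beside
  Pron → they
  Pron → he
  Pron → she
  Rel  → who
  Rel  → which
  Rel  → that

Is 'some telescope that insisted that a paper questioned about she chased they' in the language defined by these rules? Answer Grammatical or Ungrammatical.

S
  NP
    NP
      Det: some
      N: telescope
    RelC
      Rel: that
      VP
        VP
          V: insisted
          CP
            C: that
            S
              NP
                Det: a
                N: paper
              VP
                V: questioned
        PP
          P: about
          NP
            Pron: she
  VP
    V: chased
    NP
      Pron: they
The bracketing above is licensed at every node by one of the given productions, with S at the root.

Grammatical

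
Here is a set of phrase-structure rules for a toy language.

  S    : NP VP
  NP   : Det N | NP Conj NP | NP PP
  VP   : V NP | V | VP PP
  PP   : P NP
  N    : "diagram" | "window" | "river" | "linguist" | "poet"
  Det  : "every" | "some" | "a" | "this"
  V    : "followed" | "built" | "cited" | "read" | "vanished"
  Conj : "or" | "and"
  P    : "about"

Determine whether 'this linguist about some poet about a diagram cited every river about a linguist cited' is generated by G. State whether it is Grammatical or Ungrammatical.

For S → NP VP, every NP-prefix leaves a non-VP remainder: after 'this linguist' the remainder is not a VP; after 'this linguist about some poet' the remainder is not a VP; after 'this linguist about some poet about a diagram' the remainder is not a VP.

Ungrammatical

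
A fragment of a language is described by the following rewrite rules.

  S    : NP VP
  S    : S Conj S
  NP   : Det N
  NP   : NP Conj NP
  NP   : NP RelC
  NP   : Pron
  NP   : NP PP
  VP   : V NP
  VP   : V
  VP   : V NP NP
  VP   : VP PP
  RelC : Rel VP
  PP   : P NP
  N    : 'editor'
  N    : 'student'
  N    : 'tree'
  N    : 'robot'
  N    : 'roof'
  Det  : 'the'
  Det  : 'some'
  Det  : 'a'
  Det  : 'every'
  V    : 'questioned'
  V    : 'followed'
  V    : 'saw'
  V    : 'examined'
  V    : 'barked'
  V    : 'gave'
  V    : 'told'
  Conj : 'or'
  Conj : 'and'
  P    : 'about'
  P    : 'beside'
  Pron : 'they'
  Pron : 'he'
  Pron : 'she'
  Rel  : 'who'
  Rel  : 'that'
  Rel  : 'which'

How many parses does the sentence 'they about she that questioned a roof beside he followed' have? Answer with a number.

Two of the 7 distinct bracketings:
[S [NP [NP [NP [Pron they]] [PP [P about] [NP [Pron she]]]] [RelC [Rel that] [VP [V questioned] [NP [NP [Det a] [N roof]] [PP [P beside] [NP [Pron he]]]]]]] [VP [V followed]]]
[S [NP [NP [NP [Pron they]] [PP [P about] [NP [Pron she]]]] [RelC [Rel that] [VP [VP [V questioned] [NP [Det a] [N roof]]] [PP [P beside] [NP [Pron he]]]]]] [VP [V followed]]]
The difference turns on whether VP → VP PP is used at the relevant span, versus an alternative expansion of VP.

7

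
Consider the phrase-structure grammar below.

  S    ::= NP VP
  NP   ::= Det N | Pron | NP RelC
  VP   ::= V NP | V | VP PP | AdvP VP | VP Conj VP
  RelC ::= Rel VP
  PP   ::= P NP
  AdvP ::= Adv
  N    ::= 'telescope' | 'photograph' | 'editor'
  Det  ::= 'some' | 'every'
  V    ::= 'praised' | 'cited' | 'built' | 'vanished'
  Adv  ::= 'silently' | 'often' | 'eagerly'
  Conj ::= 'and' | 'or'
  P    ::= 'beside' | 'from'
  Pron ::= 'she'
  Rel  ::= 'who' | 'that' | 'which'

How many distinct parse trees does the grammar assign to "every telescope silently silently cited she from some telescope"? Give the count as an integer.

3

Two of the 3 distinct bracketings:
[S [NP [Det every] [N telescope]] [VP [VP [AdvP [Adv silently]] [VP [AdvP [Adv silently]] [VP [V cited] [NP [Pron she]]]]] [PP [P from] [NP [Det some] [N telescope]]]]]
[S [NP [Det every] [N telescope]] [VP [AdvP [Adv silently]] [VP [VP [AdvP [Adv silently]] [VP [V cited] [NP [Pron she]]]] [PP [P from] [NP [Det some] [N telescope]]]]]]
The trees differ in how a recursive rule is bracketed over the same span.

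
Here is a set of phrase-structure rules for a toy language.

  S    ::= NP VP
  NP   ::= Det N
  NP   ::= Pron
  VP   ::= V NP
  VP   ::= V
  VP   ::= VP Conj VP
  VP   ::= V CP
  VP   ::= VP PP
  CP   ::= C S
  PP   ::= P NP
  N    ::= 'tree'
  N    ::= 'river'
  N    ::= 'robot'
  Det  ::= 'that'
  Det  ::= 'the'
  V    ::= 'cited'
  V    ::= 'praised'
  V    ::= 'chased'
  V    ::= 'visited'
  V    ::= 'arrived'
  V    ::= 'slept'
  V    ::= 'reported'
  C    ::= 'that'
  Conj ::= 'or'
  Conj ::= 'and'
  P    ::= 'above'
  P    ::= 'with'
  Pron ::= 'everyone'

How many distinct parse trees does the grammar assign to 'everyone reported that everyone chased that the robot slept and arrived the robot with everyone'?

Two of the 9 distinct bracketings:
[S [NP [Pron everyone]] [VP [VP [V reported] [CP [C that] [S [NP [Pron everyone]] [VP [V chased] [CP [C that] [S [NP [Det the] [N robot]] [VP [V slept]]]]]]]] [Conj and] [VP [VP [V arrived] [NP [Det the] [N robot]]] [PP [P with] [NP [Pron everyone]]]]]]
[S [NP [Pron everyone]] [VP [V reported] [CP [C that] [S [NP [Pron everyone]] [VP [VP [V chased] [CP [C that] [S [NP [Det the] [N robot]] [VP [V slept]]]]] [Conj and] [VP [VP [V arrived] [NP [Det the] [N robot]]] [PP [P with] [NP [Pron everyone]]]]]]]]]
The trees differ in how a recursive rule is bracketed over the same span.

9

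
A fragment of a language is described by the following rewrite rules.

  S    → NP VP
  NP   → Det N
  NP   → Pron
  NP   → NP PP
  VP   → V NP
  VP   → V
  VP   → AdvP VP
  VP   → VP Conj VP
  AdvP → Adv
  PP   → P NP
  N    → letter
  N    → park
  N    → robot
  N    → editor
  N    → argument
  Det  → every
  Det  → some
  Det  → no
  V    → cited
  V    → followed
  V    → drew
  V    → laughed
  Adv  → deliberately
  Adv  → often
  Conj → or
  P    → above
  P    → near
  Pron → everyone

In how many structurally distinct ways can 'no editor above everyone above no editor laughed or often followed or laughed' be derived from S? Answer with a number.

Two of the 6 distinct bracketings:
[S [NP [NP [Det no] [N editor]] [PP [P above] [NP [NP [Pron everyone]] [PP [P above] [NP [Det no] [N editor]]]]]] [VP [VP [V laughed]] [Conj or] [VP [AdvP [Adv often]] [VP [VP [V followed]] [Conj or] [VP [V laughed]]]]]]
[S [NP [NP [Det no] [N editor]] [PP [P above] [NP [NP [Pron everyone]] [PP [P above] [NP [Det no] [N editor]]]]]] [VP [VP [V laughed]] [Conj or] [VP [VP [AdvP [Adv often]] [VP [V followed]]] [Conj or] [VP [V laughed]]]]]
The trees differ in how a recursive rule is bracketed over the same span.

6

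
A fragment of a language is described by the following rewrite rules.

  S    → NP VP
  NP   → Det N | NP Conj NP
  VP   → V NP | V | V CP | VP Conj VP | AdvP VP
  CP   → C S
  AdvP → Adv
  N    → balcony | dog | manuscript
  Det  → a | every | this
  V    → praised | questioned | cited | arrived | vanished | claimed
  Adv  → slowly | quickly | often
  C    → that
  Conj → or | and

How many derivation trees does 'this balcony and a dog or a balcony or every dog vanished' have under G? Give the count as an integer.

Two of the 5 distinct bracketings:
[S [NP [NP [Det this] [N balcony]] [Conj and] [NP [NP [Det a] [N dog]] [Conj or] [NP [NP [Det a] [N balcony]] [Conj or] [NP [Det every] [N dog]]]]] [VP [V vanished]]]
[S [NP [NP [Det this] [N balcony]] [Conj and] [NP [NP [NP [Det a] [N dog]] [Conj or] [NP [Det a] [N balcony]]] [Conj or] [NP [Det every] [N dog]]]] [VP [V vanished]]]
The trees differ in how a recursive rule is bracketed over the same span.

5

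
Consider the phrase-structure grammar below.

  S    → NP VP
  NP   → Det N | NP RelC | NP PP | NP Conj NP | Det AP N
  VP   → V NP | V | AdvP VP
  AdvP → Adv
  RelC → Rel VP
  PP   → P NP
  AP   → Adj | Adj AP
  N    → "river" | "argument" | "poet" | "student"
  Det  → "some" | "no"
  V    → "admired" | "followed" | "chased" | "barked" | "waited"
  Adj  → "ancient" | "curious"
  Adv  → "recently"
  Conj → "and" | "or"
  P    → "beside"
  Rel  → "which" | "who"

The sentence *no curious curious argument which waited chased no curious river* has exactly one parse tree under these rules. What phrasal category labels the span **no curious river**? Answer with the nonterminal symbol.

S
  NP
    NP
      Det: no
      AP
        Adj: curious
        AP
          Adj: curious
      N: argument
    RelC
      Rel: which
      VP
        V: waited
  VP
    V: chased
    NP
      Det: no
      AP
        Adj: curious
      N: river
The span 'no curious river' is the NP node built by NP → Det AP N.

NP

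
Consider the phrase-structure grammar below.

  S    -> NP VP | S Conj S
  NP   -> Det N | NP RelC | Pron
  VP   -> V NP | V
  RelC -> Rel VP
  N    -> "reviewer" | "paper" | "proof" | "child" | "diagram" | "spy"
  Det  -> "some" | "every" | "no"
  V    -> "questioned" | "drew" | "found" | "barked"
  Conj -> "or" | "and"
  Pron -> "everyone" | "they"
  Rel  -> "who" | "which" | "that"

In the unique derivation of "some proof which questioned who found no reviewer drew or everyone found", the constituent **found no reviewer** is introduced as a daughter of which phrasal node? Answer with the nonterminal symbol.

RelC

[S [S [NP [NP [NP [Det some] [N proof]] [RelC [Rel which] [VP [V questioned]]]] [RelC [Rel who] [VP [V found] [NP [Det no] [N reviewer]]]]] [VP [V drew]]] [Conj or] [S [NP [Pron everyone]] [VP [V found]]]]
The span 'found no reviewer' is the VP node built by VP → V NP.
Its mother is the RelC built by RelC → Rel VP.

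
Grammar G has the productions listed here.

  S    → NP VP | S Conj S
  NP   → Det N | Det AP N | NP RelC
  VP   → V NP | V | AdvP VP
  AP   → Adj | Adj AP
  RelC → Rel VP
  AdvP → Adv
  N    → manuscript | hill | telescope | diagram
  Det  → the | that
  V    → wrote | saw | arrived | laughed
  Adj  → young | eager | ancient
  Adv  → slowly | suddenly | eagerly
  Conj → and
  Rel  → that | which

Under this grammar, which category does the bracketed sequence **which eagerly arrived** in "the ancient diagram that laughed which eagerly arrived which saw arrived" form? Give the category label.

RelC

[S [NP [NP [NP [NP [Det the] [AP [Adj ancient]] [N diagram]] [RelC [Rel that] [VP [V laughed]]]] [RelC [Rel which] [VP [AdvP [Adv eagerly]] [VP [V arrived]]]]] [RelC [Rel which] [VP [V saw]]]] [VP [V arrived]]]
The span 'which eagerly arrived' is the RelC node built by RelC → Rel VP.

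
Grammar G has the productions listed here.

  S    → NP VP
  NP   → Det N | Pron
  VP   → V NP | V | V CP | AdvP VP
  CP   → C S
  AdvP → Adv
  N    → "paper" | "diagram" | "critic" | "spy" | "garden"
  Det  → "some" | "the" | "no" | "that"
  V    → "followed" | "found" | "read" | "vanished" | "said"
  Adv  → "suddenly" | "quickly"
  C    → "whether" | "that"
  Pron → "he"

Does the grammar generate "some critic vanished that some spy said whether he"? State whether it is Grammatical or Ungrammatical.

Ungrammatical

For S → NP VP, the only prefix that parses as NP is 'some critic', but the remainder 'vanished that some spy said whether he' is not a VP under these rules.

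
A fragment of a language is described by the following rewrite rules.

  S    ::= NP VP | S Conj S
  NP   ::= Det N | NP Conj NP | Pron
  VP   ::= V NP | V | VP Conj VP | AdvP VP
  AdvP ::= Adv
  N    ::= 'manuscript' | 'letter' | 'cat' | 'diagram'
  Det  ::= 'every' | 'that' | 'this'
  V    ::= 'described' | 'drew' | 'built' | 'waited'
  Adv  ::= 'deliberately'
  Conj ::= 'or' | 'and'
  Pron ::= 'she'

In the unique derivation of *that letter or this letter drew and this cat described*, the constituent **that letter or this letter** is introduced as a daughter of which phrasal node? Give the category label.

S

S
  S
    NP
      NP
        Det: that
        N: letter
      Conj: or
      NP
        Det: this
        N: letter
    VP
      V: drew
  Conj: and
  S
    NP
      Det: this
      N: cat
    VP
      V: described
The span 'that letter or this letter' is the NP node built by NP → NP Conj NP.
Its mother is the S built by S → NP VP.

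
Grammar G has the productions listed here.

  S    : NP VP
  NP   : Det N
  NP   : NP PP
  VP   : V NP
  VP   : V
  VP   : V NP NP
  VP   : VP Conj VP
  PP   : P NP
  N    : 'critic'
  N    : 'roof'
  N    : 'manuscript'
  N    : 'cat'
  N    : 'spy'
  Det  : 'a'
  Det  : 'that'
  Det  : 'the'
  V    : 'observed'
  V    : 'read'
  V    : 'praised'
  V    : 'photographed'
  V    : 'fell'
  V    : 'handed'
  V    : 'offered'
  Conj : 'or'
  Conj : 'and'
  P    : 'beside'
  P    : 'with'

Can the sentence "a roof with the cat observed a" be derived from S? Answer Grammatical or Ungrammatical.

Ungrammatical

For S → NP VP, every NP-prefix leaves a non-VP remainder: after 'a roof' the remainder is not a VP; after 'a roof with the cat' the remainder is not a VP.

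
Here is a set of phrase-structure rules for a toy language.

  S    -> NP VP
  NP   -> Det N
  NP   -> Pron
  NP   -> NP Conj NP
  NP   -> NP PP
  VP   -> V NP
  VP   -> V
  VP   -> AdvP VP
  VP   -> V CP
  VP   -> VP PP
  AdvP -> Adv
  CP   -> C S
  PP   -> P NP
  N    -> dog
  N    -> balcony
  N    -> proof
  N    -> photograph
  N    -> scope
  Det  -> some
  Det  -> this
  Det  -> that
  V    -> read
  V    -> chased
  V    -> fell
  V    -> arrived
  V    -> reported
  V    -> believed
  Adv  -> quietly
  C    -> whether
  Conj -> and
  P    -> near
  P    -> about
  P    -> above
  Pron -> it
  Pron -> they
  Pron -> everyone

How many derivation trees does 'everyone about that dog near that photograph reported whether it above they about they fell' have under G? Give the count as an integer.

Two of the 4 distinct bracketings:
[S [NP [NP [Pron everyone]] [PP [P about] [NP [NP [Det that] [N dog]] [PP [P near] [NP [Det that] [N photograph]]]]]] [VP [V reported] [CP [C whether] [S [NP [NP [Pron it]] [PP [P above] [NP [NP [Pron they]] [PP [P about] [NP [Pron they]]]]]] [VP [V fell]]]]]]
[S [NP [NP [Pron everyone]] [PP [P about] [NP [NP [Det that] [N dog]] [PP [P near] [NP [Det that] [N photograph]]]]]] [VP [V reported] [CP [C whether] [S [NP [NP [NP [Pron it]] [PP [P above] [NP [Pron they]]]] [PP [P about] [NP [Pron they]]]] [VP [V fell]]]]]]
The trees differ in how a recursive rule is bracketed over the same span.

4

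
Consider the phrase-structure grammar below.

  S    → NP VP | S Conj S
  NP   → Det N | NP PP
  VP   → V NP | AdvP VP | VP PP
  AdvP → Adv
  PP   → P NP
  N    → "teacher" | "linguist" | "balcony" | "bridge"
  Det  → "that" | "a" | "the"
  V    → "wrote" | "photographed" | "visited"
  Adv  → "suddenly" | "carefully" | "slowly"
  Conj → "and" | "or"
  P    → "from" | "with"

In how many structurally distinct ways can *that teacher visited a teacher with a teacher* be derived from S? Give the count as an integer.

The two bracketings:
[S [NP [Det that] [N teacher]] [VP [V visited] [NP [NP [Det a] [N teacher]] [PP [P with] [NP [Det a] [N teacher]]]]]]
[S [NP [Det that] [N teacher]] [VP [VP [V visited] [NP [Det a] [N teacher]]] [PP [P with] [NP [Det a] [N teacher]]]]]
The difference turns on whether NP → NP PP is used at the relevant span, versus an alternative expansion of NP.

2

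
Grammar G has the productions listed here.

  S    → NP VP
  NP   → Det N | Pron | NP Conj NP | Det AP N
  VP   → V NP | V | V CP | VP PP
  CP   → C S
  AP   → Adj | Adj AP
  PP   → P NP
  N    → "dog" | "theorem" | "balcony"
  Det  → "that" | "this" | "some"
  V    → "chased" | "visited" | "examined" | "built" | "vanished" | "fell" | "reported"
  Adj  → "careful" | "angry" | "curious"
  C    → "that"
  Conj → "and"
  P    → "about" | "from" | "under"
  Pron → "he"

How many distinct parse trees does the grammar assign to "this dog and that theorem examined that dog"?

[S [NP [NP [Det this] [N dog]] [Conj and] [NP [Det that] [N theorem]]] [VP [V examined] [NP [Det that] [N dog]]]]
No rule offers an alternative attachment or grouping for any span, so this is the only derivation.

1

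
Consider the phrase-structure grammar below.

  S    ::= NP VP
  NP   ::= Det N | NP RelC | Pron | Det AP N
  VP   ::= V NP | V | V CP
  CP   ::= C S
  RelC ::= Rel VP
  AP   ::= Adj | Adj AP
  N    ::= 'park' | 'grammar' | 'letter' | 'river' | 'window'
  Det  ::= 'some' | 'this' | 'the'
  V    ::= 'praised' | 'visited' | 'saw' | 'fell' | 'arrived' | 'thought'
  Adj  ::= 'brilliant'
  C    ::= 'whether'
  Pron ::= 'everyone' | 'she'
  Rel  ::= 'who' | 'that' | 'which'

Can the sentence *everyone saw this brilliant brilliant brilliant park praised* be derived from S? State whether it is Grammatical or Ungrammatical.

Ungrammatical

For S → NP VP, the only prefix that parses as NP is 'everyone', but the remainder 'saw this brilliant brilliant brilliant park praised' is not a VP under these rules.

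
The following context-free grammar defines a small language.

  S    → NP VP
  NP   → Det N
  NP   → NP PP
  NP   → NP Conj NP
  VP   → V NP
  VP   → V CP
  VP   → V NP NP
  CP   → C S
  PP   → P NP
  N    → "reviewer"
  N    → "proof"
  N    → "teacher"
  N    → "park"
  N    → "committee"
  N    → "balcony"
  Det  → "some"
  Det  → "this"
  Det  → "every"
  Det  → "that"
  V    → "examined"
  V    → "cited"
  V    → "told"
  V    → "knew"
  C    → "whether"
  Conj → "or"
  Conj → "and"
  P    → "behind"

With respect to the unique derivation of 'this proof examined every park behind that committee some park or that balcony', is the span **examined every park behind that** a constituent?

[S [NP [Det this] [N proof]] [VP [V examined] [NP [NP [Det every] [N park]] [PP [P behind] [NP [Det that] [N committee]]]] [NP [NP [Det some] [N park]] [Conj or] [NP [Det that] [N balcony]]]]]
The smallest constituent containing 'examined every park behind that' is the VP spanning 'examined every park behind that committee some park or that balcony'; no single node in the tree dominates exactly the given words.

No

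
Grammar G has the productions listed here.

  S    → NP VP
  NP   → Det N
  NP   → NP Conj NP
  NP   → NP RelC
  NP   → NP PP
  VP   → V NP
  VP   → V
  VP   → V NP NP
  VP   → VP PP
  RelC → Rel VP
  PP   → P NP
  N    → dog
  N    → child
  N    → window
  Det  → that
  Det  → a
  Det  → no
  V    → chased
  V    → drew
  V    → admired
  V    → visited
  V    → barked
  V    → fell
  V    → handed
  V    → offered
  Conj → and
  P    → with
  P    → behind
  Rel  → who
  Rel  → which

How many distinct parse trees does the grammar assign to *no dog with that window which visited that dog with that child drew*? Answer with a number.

Two of the 7 distinct bracketings:
[S [NP [NP [NP [Det no] [N dog]] [PP [P with] [NP [Det that] [N window]]]] [RelC [Rel which] [VP [V visited] [NP [NP [Det that] [N dog]] [PP [P with] [NP [Det that] [N child]]]]]]] [VP [V drew]]]
[S [NP [NP [NP [Det no] [N dog]] [PP [P with] [NP [Det that] [N window]]]] [RelC [Rel which] [VP [VP [V visited] [NP [Det that] [N dog]]] [PP [P with] [NP [Det that] [N child]]]]]] [VP [V drew]]]
The difference turns on whether VP → VP PP is used at the relevant span, versus an alternative expansion of VP.

7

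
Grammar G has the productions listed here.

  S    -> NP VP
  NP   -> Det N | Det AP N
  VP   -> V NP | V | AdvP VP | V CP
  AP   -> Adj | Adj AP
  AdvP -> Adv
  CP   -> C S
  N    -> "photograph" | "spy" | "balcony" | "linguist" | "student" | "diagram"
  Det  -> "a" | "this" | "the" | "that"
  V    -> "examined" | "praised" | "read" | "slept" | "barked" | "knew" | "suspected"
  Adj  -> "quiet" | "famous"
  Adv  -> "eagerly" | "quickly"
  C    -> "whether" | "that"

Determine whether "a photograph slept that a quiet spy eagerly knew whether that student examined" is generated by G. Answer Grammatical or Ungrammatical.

Grammatical

S
  NP
    Det: a
    N: photograph
  VP
    V: slept
    CP
      C: that
      S
        NP
          Det: a
          AP
            Adj: quiet
          N: spy
        VP
          AdvP
            Adv: eagerly
          VP
            V: knew
            CP
              C: whether
              S
                NP
                  Det: that
                  N: student
                VP
                  V: examined
Each bracket corresponds to one application of a listed rule, so the string is derivable from S.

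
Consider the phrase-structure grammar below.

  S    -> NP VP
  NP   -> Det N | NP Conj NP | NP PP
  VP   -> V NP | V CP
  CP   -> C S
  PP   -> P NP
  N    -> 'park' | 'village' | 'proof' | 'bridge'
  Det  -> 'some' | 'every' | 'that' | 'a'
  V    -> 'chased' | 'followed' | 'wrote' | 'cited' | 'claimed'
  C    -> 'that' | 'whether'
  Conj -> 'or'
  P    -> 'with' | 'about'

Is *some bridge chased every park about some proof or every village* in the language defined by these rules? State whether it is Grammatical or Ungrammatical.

S
  NP
    Det: some
    N: bridge
  VP
    V: chased
    NP
      NP
        NP
          Det: every
          N: park
        PP
          P: about
          NP
            Det: some
            N: proof
      Conj: or
      NP
        Det: every
        N: village
Every word is introduced by a lexical rule and the phrasal rules combine the resulting categories into a single S.

Grammatical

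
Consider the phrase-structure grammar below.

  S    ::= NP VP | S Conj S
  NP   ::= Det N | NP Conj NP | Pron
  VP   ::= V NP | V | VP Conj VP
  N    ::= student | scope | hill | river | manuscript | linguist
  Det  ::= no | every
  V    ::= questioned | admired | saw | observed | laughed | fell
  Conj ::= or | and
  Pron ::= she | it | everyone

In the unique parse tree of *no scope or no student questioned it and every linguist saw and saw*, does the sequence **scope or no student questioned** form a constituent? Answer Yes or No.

No

[S [S [NP [NP [Det no] [N scope]] [Conj or] [NP [Det no] [N student]]] [VP [V questioned] [NP [Pron it]]]] [Conj and] [S [NP [Det every] [N linguist]] [VP [VP [V saw]] [Conj and] [VP [V saw]]]]]
The smallest constituent containing 'scope or no student questioned' is the S spanning 'no scope or no student questioned it'; no single node in the tree dominates exactly the given words.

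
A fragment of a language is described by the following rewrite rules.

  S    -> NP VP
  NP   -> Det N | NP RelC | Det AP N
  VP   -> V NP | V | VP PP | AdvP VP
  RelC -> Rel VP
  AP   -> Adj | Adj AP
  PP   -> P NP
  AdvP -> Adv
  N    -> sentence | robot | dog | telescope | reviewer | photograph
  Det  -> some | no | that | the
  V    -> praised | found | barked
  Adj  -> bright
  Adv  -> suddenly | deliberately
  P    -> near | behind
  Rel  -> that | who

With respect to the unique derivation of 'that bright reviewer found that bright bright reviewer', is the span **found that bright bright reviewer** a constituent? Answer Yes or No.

Yes

[S [NP [Det that] [AP [Adj bright]] [N reviewer]] [VP [V found] [NP [Det that] [AP [Adj bright] [AP [Adj bright]]] [N reviewer]]]]
The words 'found that bright bright reviewer' are exhaustively dominated by a single VP node (built by VP → V NP), so they form a constituent.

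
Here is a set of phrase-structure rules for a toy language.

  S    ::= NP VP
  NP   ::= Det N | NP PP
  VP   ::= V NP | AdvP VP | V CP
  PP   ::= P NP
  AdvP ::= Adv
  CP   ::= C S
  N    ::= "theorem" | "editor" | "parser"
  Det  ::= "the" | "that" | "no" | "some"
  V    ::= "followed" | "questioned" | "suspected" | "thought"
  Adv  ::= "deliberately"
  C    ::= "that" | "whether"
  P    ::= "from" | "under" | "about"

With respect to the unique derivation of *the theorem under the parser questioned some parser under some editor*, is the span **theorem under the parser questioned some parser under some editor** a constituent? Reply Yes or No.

No

[S [NP [NP [Det the] [N theorem]] [PP [P under] [NP [Det the] [N parser]]]] [VP [V questioned] [NP [NP [Det some] [N parser]] [PP [P under] [NP [Det some] [N editor]]]]]]
The smallest constituent containing 'theorem under the parser questioned some parser under some editor' is the S spanning 'the theorem under the parser questioned some parser under some editor'; no single node in the tree dominates exactly the given words.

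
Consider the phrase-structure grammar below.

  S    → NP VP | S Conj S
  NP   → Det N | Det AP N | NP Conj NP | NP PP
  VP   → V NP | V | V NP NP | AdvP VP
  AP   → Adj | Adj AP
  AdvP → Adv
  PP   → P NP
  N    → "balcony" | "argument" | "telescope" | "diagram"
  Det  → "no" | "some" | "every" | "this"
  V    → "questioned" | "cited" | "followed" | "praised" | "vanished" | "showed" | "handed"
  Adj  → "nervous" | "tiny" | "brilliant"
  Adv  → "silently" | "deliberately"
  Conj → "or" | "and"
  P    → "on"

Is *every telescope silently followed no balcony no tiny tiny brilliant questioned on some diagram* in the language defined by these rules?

An Adj word can never sit immediately before a V word in any string this grammar generates, so the substring 'brilliant questioned' rules out a derivation.

Ungrammatical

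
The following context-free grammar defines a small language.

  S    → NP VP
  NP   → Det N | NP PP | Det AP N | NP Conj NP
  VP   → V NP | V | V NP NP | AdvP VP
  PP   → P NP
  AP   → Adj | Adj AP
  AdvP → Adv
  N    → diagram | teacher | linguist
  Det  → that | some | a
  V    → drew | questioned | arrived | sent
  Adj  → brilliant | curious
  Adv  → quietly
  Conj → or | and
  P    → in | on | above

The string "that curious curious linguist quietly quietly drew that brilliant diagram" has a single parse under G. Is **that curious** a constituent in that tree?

[S [NP [Det that] [AP [Adj curious] [AP [Adj curious]]] [N linguist]] [VP [AdvP [Adv quietly]] [VP [AdvP [Adv quietly]] [VP [V drew] [NP [Det that] [AP [Adj brilliant]] [N diagram]]]]]]
The smallest constituent containing 'that curious' is the NP spanning 'that curious curious linguist'; no single node in the tree dominates exactly the given words.

No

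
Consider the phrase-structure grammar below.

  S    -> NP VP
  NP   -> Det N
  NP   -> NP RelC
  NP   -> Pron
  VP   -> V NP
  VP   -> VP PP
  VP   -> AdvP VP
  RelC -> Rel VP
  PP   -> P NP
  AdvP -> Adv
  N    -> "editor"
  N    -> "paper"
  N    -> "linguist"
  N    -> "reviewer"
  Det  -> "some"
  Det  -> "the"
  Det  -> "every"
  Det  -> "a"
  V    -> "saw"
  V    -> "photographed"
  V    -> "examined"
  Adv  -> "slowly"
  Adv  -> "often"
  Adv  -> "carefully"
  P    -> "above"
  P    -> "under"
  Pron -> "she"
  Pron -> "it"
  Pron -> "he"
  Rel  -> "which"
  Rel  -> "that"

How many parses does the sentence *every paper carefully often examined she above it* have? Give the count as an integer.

Two of the 3 distinct bracketings:
[S [NP [Det every] [N paper]] [VP [VP [AdvP [Adv carefully]] [VP [AdvP [Adv often]] [VP [V examined] [NP [Pron she]]]]] [PP [P above] [NP [Pron it]]]]]
[S [NP [Det every] [N paper]] [VP [AdvP [Adv carefully]] [VP [VP [AdvP [Adv often]] [VP [V examined] [NP [Pron she]]]] [PP [P above] [NP [Pron it]]]]]]
The trees differ in how a recursive rule is bracketed over the same span.

3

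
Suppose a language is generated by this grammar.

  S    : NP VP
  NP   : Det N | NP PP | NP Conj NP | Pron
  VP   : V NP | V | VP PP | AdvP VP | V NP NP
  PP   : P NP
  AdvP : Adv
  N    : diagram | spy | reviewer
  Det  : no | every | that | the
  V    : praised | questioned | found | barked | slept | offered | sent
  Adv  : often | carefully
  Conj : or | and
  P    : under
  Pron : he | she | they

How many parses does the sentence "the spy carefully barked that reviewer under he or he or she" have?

9

Two of the 9 distinct bracketings:
[S [NP [Det the] [N spy]] [VP [VP [AdvP [Adv carefully]] [VP [V barked] [NP [Det that] [N reviewer]]]] [PP [P under] [NP [NP [Pron he]] [Conj or] [NP [NP [Pron he]] [Conj or] [NP [Pron she]]]]]]]
[S [NP [Det the] [N spy]] [VP [VP [AdvP [Adv carefully]] [VP [V barked] [NP [Det that] [N reviewer]]]] [PP [P under] [NP [NP [NP [Pron he]] [Conj or] [NP [Pron he]]] [Conj or] [NP [Pron she]]]]]]
The trees differ in how a recursive rule is bracketed over the same span.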